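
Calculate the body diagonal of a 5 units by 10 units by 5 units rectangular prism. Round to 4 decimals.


Shape: rectangular box (space diagonal)
l = 5 units, w = 10 units, h = 5 units
Visualize: the diagonal of the base, then a right triangle with that diagonal and the height.
Formula: d = sqrt(l^2 + w^2 + h^2)
l^2 + w^2 + h^2 = 25 + 100 + 25 = 150
d = sqrt(150)
d = 12.2474
12.2474 units


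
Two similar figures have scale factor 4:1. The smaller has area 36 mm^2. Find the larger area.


Linear scale factor k = 4
Original area = 36 mm^2
Rule: under a linear scaling by k, areas scale by k^2.
k^2 = 4^2 = 16
New area = 36 * 16
New area = 576
576 mm^2


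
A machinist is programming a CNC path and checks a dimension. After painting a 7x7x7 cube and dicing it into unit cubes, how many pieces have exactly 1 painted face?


Large cube: 7 x 7 x 7, cut into unit cubes.
n = 7, so n - 2 = 5
Cubes with 1 painted face lie in the interior of each face.
A cube has 6 faces; each contributes (n - 2)^2 = 25 such cubes.
Count = 6 * 25 = 150
150 unit cubes


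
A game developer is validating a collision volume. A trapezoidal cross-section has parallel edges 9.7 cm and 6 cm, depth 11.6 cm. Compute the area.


Shape: trapezoid
Parallel sides a = 9.7 cm, b = 6 cm; Height h = 11.6 cm
Formula: A = (a + b) * h / 2
a + b = 9.7 + 6 = 15.7
A = 15.7 * 11.6 / 2
A = 182.12 / 2
A = 91.06
91.06 cm^2


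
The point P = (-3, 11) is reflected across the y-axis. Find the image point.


Transformation: reflection
Original point: (-3, 11)
Rule for reflection over the y-axis: (x, y) -> (-x, y)
Apply: (-3, 11) -> (3, 11)
(3, 11)


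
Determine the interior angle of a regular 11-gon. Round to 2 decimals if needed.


Shape: regular hendecagon (11 sides)
Formula: interior angle = (n - 2) * 180 / n
(n - 2) = 9
(n - 2) * 180 = 1620
angle = 1620 / 11
angle = 147.27
147.27 degrees


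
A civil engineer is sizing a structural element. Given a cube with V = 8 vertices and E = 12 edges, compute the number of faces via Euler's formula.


Polyhedron: cube
Euler's formula for convex polyhedra: V - E + F = 2
Given: V = 8 vertices and E = 12 edges
Solve for F:
F = 2 + E - V = 2 + 12 - 8 = 6
6 faces


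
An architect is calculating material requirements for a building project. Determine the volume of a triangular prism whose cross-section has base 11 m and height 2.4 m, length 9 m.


Shape: triangular prism
Triangle base = 11 m, triangle height = 2.4 m, prism length L = 9 m
Formula: V = (1/2 * b * h_tri) * L
Cross-section area = 0.5 * 11 * 2.4 = 13.2
V = 13.2 * 9
V = 118.8
118.8 m^3


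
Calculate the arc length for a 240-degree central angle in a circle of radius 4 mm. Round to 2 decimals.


Shape: circular arc
Radius r = 4 mm, Angle = 240 degrees
Formula: L = (angle/360) * 2 * pi * r
2 * pi * r = 8 * pi
L = (240/360) * 8 * pi
L = 5.333333 * pi
L = 16.76
16.76 mm


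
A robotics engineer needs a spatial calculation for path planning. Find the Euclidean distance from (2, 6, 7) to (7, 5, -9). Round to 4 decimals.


3D distance between two points
P1 = (2, 6, 7), P2 = (7, 5, -9)
Formula: d = sqrt((x2-x1)^2 + (y2-y1)^2 + (z2-z1)^2)
dx = 7 - 2 = 5
dy = 5 - 6 = -1
dz = -9 - 7 = -16
dx^2 + dy^2 + dz^2 = 25 + 1 + 256 = 282
d = sqrt(282)
d = 16.7929
16.7929 units


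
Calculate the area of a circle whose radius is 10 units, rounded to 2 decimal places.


Shape: circle
Radius r = 10 units
Formula: A = pi * r^2
r^2 = 10^2 = 100
A = pi * 100
A = 314.16
314.16 units^2


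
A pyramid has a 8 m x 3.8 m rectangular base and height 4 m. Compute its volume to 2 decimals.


Shape: rectangular pyramid
Base: 8 m x 3.8 m, Height h = 4 m
Formula: V = (1/3) * base_area * h
base_area = 8 * 3.8 = 30.4
base_area * h = 30.4 * 4 = 121.6
V = 121.6 / 3
V = 40.53
40.53 m^3


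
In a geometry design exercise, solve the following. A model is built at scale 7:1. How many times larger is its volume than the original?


Linear scale factor k = 7
Rule: under a linear scaling by k, volumes scale by k^3.
k^3 = 7 * 7 * 7
k^3 = 49 * 7
k^3 = 343
Volume scales by a factor of 343.
343 (dimensionless)


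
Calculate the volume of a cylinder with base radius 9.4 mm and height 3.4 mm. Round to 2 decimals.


Shape: cylinder
Radius r = 9.4 mm, Height h = 3.4 mm
Formula: V = pi * r^2 * h
r^2 = 88.36
V = pi * 88.36 * 3.4
V = 300.424 * pi
V = 943.81
943.81 mm^3


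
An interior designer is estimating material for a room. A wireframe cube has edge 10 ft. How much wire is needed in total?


Shape: cube
Side s = 10 ft
A cube has 12 edges, all equal.
Formula: total edge length = 12 * s
Total = 12 * 10
Total = 120
120 ft


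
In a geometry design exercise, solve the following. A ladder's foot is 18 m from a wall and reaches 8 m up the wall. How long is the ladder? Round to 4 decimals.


Shape: right triangle
Legs a = 18 m, b = 8 m
Formula: c = sqrt(a^2 + b^2)
a^2 = 324, b^2 = 64
a^2 + b^2 = 388
c = sqrt(388)
c = 19.6977
19.6977 m


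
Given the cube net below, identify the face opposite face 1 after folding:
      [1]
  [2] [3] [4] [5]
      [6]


Net: cross layout. Take square 3 as the base (bottom).
Fold the four squares in the horizontal row up around 3: 2 -> left, 4 -> right, 5 wraps to the top.
Fold 1 and 6 up from 3: 1 -> back, 6 -> front.
Opposite pairs are therefore: (1, 6), (2, 4), (3, 5).
Face 1 is opposite face 6.
face 6


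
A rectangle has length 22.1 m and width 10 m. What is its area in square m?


Shape: rectangle
Length l = 22.1 m, Width w = 10 m
Formula: A = l * w
A = 22.1 * 10
A = 221
221 m^2


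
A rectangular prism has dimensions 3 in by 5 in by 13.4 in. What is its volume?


Shape: rectangular prism
l = 3 in, w = 5 in, h = 13.4 in
Formula: V = l * w * h
V = 3 * 5 * 13.4
V = 15 * 13.4
V = 201
201 in^3


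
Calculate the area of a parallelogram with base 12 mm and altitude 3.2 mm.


Shape: parallelogram
Base b = 12 mm, Height h = 3.2 mm
Formula: A = b * h
A = 12 * 3.2
A = 38.4
38.4 mm^2


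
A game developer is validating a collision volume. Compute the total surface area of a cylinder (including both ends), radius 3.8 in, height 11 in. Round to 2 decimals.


Shape: closed cylinder
Radius r = 3.8 in, Height h = 11 in
Formula: SA = 2*pi*r^2 + 2*pi*r*h = 2*pi*r*(r + h)
r + h = 14.8
2 * r * (r + h) = 2 * 3.8 * 14.8 = 112.48
SA = 112.48 * pi
SA = 353.37
353.37 in^2


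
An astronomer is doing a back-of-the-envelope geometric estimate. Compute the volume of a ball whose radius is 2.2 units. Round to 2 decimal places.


Shape: sphere
Radius r = 2.2 units
Formula: V = (4/3) * pi * r^3
r^3 = 10.648
(4/3) * 10.648 = 14.197333
V = 14.197333 * pi
V = 44.6
44.6 units^3


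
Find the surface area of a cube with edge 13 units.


Shape: cube
Side s = 13 units
A cube has 6 square faces.
Formula: SA = 6 * s^2
s^2 = 169
SA = 6 * 169
SA = 1014
1014 units^2


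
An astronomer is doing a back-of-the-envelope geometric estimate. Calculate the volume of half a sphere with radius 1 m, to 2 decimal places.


Shape: hemisphere (half of a sphere)
Radius r = 1 m
Formula: V = (1/2) * (4/3) * pi * r^3 = (2/3) * pi * r^3
r^3 = 1
(2/3) * 1 = 0.666667
V = 0.666667 * pi
V = 2.09
2.09 m^3


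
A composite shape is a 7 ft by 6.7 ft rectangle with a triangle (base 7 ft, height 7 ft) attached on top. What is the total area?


Composite shape: rectangle + triangle
Rectangle area = 7 * 6.7 = 46.9
Triangle area = 0.5 * 7 * 7 = 24.5
Total = 46.9 + 24.5
Total = 71.4
71.4 ft^2


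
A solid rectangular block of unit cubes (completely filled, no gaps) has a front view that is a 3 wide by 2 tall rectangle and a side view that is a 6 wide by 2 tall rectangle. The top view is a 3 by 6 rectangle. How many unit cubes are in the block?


Orthographic views of a solid rectangular block:
Front view 3 x 2 -> length = 3, height = 2
Side view 6 x 2 -> width = 6, height = 2 (consistent)
Top view 3 x 6 -> confirms length = 3, width = 6
The block is 3 x 6 x 2.
Total unit cubes = 3 * 6 * 2 = 36
36 unit cubes


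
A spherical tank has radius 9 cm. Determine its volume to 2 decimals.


Shape: sphere
Radius r = 9 cm
Formula: V = (4/3) * pi * r^3
r^3 = 729
(4/3) * 729 = 972
V = 972 * pi
V = 3053.63
3053.63 cm^3


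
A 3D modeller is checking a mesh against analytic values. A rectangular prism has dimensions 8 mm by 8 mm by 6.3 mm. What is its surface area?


Shape: rectangular prism
l = 8 mm, w = 8 mm, h = 6.3 mm
Formula: SA = 2(lw + lh + wh)
lw = 64, lh = 50.4, wh = 50.4
lw + lh + wh = 164.8
SA = 2 * 164.8
SA = 329.6
329.6 mm^2


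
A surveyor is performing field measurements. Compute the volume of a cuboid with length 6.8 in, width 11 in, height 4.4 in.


Shape: rectangular prism
l = 6.8 in, w = 11 in, h = 4.4 in
Formula: V = l * w * h
V = 6.8 * 11 * 4.4
V = 74.8 * 4.4
V = 329.12
329.12 in^3


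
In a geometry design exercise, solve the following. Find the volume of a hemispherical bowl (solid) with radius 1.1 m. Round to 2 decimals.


Shape: hemisphere (half of a sphere)
Radius r = 1.1 m
Formula: V = (1/2) * (4/3) * pi * r^3 = (2/3) * pi * r^3
r^3 = 1.331
(2/3) * 1.331 = 0.887333
V = 0.887333 * pi
V = 2.79
2.79 m^3


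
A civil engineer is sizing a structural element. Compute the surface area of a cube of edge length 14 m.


Shape: cube
Side s = 14 m
A cube has 6 square faces.
Formula: SA = 6 * s^2
s^2 = 196
SA = 6 * 196
SA = 1176
1176 m^2


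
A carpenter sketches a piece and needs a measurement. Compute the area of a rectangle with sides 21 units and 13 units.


Shape: rectangle
Length l = 21 units, Width w = 13 units
Formula: A = l * w
A = 21 * 13
A = 273
273 units^2


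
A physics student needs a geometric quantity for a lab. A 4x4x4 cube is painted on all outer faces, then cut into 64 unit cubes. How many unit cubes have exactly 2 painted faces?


Large cube: 4 x 4 x 4, cut into unit cubes.
n = 4, so n - 2 = 2
Cubes with 2 painted faces lie along the edges, excluding corners.
A cube has 12 edges; each contributes (n - 2) = 2 such cubes.
Count = 12 * 2 = 24
24 unit cubes


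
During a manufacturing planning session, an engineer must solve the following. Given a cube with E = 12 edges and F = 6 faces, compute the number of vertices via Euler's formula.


Polyhedron: cube
Euler's formula for convex polyhedra: V - E + F = 2
Given: E = 12 edges and F = 6 faces
Solve for V:
V = 2 + E - F = 2 + 12 - 6 = 8
8 vertices


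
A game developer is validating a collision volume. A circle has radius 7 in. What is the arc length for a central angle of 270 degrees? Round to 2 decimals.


Shape: circular arc
Radius r = 7 in, Angle = 270 degrees
Formula: L = (angle/360) * 2 * pi * r
2 * pi * r = 14 * pi
L = (270/360) * 14 * pi
L = 10.5 * pi
L = 32.99
32.99 in


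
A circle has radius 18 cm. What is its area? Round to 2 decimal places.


Shape: circle
Radius r = 18 cm
Formula: A = pi * r^2
r^2 = 18^2 = 324
A = pi * 324
A = 1017.88
1017.88 cm^2


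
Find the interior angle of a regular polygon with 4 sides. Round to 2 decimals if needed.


Shape: regular square (4 sides)
Formula: interior angle = (n - 2) * 180 / n
(n - 2) = 2
(n - 2) * 180 = 360
angle = 360 / 4
angle = 90
90 degrees


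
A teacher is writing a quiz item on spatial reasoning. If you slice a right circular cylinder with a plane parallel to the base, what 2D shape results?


Solid: right circular cylinder
Cutting plane: parallel to the base
Visualize the intersection of the plane with the solid's surface.
The boundary of the cut region is a circle.
circle


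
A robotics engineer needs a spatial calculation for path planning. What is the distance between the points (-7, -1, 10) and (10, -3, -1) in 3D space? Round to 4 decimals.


3D distance between two points
P1 = (-7, -1, 10), P2 = (10, -3, -1)
Formula: d = sqrt((x2-x1)^2 + (y2-y1)^2 + (z2-z1)^2)
dx = 10 - -7 = 17
dy = -3 - -1 = -2
dz = -1 - 10 = -11
dx^2 + dy^2 + dz^2 = 289 + 4 + 121 = 414
d = sqrt(414)
d = 20.347
20.347 units


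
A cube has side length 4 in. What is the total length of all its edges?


Shape: cube
Side s = 4 in
A cube has 12 edges, all equal.
Formula: total edge length = 12 * s
Total = 12 * 4
Total = 48
48 in


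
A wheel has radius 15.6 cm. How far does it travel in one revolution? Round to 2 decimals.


Shape: circle
Radius r = 15.6 cm
Formula: C = 2 * pi * r
C = 2 * pi * 15.6
C = 31.2 * pi
C = 98.02
98.02 cm


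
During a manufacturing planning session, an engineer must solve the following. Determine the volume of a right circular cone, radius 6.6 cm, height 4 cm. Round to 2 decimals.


Shape: cone
Radius r = 6.6 cm, Height h = 4 cm
Formula: V = (1/3) * pi * r^2 * h
r^2 = 43.56
pi * r^2 * h = pi * 43.56 * 4 = 174.24 * pi
V = 174.24 * pi / 3
V = 182.46
182.46 cm^3


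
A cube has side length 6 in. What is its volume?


Shape: cube
Side s = 6 in
Formula: V = s^3
V = 6 * 6 * 6
V = 36 * 6
V = 216
216 in^3


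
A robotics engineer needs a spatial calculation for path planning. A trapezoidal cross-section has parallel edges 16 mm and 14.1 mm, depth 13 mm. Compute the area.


Shape: trapezoid
Parallel sides a = 16 mm, b = 14.1 mm; Height h = 13 mm
Formula: A = (a + b) * h / 2
a + b = 16 + 14.1 = 30.1
A = 30.1 * 13 / 2
A = 391.3 / 2
A = 195.65
195.65 mm^2


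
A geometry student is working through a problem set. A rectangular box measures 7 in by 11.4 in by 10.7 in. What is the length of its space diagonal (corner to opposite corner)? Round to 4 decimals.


Shape: rectangular box (space diagonal)
l = 7 in, w = 11.4 in, h = 10.7 in
Visualize: the diagonal of the base, then a right triangle with that diagonal and the height.
Formula: d = sqrt(l^2 + w^2 + h^2)
l^2 + w^2 + h^2 = 49 + 129.96 + 114.49 = 293.45
d = sqrt(293.45)
d = 17.1304
17.1304 in


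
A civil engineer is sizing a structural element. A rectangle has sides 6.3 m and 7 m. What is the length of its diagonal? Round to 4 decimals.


Shape: rectangle (diagonal via Pythagoras)
Sides: 6.3 m and 7 m
Formula: d = sqrt(l^2 + w^2)
l^2 = 39.69, w^2 = 49
l^2 + w^2 = 88.69
d = sqrt(88.69)
d = 9.4175
9.4175 m


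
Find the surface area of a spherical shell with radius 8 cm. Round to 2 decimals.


Shape: sphere
Radius r = 8 cm
Formula: SA = 4 * pi * r^2
r^2 = 64
SA = 4 * pi * 64
SA = 256 * pi
SA = 804.25
804.25 cm^2


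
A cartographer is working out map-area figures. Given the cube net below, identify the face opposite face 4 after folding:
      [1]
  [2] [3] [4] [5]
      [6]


Net: cross layout. Take square 3 as the base (bottom).
Fold the four squares in the horizontal row up around 3: 2 -> left, 4 -> right, 5 wraps to the top.
Fold 1 and 6 up from 3: 1 -> back, 6 -> front.
Opposite pairs are therefore: (1, 6), (2, 4), (3, 5).
Face 4 is opposite face 2.
face 2


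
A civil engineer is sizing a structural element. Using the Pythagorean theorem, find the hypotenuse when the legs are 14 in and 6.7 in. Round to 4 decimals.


Shape: right triangle
Legs a = 14 in, b = 6.7 in
Formula: c = sqrt(a^2 + b^2)
a^2 = 196, b^2 = 44.89
a^2 + b^2 = 240.89
c = sqrt(240.89)
c = 15.5206
15.5206 in


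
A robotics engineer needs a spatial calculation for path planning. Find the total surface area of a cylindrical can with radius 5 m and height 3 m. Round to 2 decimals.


Shape: closed cylinder
Radius r = 5 m, Height h = 3 m
Formula: SA = 2*pi*r^2 + 2*pi*r*h = 2*pi*r*(r + h)
r + h = 8
2 * r * (r + h) = 2 * 5 * 8 = 80
SA = 80 * pi
SA = 251.33
251.33 m^2


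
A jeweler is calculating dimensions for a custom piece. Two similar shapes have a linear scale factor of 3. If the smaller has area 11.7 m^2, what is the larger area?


Linear scale factor k = 3
Original area = 11.7 m^2
Rule: under a linear scaling by k, areas scale by k^2.
k^2 = 3^2 = 9
New area = 11.7 * 9
New area = 105.3
105.3 m^2


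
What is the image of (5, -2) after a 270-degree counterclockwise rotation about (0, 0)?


Transformation: rotation about the origin
Original point: (5, -2)
Rule for 270 deg counterclockwise: (x, y) -> (y, -x)
Apply: (5, -2) -> (-2, -5)
(-2, -5)


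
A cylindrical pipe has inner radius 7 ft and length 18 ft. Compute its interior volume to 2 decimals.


Shape: cylinder
Radius r = 7 ft, Height h = 18 ft
Formula: V = pi * r^2 * h
r^2 = 49
V = pi * 49 * 18
V = 882 * pi
V = 2770.88
2770.88 ft^3


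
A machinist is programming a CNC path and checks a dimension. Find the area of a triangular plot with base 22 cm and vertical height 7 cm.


Shape: triangle
Base b = 22 cm, Height h = 7 cm
Formula: A = (1/2) * b * h
A = 0.5 * 22 * 7
A = 0.5 * 154
A = 77
77 cm^2


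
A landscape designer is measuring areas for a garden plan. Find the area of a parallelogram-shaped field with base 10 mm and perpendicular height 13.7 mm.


Shape: parallelogram
Base b = 10 mm, Height h = 13.7 mm
Formula: A = b * h
A = 10 * 13.7
A = 137
137 mm^2


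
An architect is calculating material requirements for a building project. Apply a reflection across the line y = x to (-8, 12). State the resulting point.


Transformation: reflection
Original point: (-8, 12)
Rule for reflection over y = x: (x, y) -> (y, x)
Apply: (-8, 12) -> (12, -8)
(12, -8)


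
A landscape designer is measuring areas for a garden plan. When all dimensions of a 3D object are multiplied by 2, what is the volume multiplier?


Linear scale factor k = 2
Rule: under a linear scaling by k, volumes scale by k^3.
k^3 = 2 * 2 * 2
k^3 = 4 * 2
k^3 = 8
Volume scales by a factor of 8.
8 (dimensionless)


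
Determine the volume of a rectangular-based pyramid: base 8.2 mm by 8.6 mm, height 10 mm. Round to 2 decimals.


Shape: rectangular pyramid
Base: 8.2 mm x 8.6 mm, Height h = 10 mm
Formula: V = (1/3) * base_area * h
base_area = 8.2 * 8.6 = 70.52
base_area * h = 70.52 * 10 = 705.2
V = 705.2 / 3
V = 235.07
235.07 mm^3


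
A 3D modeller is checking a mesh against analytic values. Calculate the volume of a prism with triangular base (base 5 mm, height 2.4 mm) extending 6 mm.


Shape: triangular prism
Triangle base = 5 mm, triangle height = 2.4 mm, prism length L = 6 mm
Formula: V = (1/2 * b * h_tri) * L
Cross-section area = 0.5 * 5 * 2.4 = 6
V = 6 * 6
V = 36
36 mm^3


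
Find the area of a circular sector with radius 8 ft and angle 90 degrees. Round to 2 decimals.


Shape: circular sector
Radius r = 8 ft, Angle = 90 degrees
Formula: A = (angle/360) * pi * r^2
r^2 = 64
Fraction of circle = 90/360
A = (90/360) * pi * 64
A = 16 * pi
A = 50.27
50.27 ft^2


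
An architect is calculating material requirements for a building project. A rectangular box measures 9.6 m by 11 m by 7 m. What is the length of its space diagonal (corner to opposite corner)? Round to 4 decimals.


Shape: rectangular box (space diagonal)
l = 9.6 m, w = 11 m, h = 7 m
Visualize: the diagonal of the base, then a right triangle with that diagonal and the height.
Formula: d = sqrt(l^2 + w^2 + h^2)
l^2 + w^2 + h^2 = 92.16 + 121 + 49 = 262.16
d = sqrt(262.16)
d = 16.1914
16.1914 m


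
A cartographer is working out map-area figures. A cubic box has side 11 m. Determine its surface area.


Shape: cube
Side s = 11 m
A cube has 6 square faces.
Formula: SA = 6 * s^2
s^2 = 121
SA = 6 * 121
SA = 726
726 m^2


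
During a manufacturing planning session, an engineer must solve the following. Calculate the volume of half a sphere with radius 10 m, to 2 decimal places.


Shape: hemisphere (half of a sphere)
Radius r = 10 m
Formula: V = (1/2) * (4/3) * pi * r^3 = (2/3) * pi * r^3
r^3 = 1000
(2/3) * 1000 = 666.666667
V = 666.666667 * pi
V = 2094.4
2094.4 m^3


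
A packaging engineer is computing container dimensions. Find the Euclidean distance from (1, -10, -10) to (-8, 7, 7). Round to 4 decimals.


3D distance between two points
P1 = (1, -10, -10), P2 = (-8, 7, 7)
Formula: d = sqrt((x2-x1)^2 + (y2-y1)^2 + (z2-z1)^2)
dx = -8 - 1 = -9
dy = 7 - -10 = 17
dz = 7 - -10 = 17
dx^2 + dy^2 + dz^2 = 81 + 289 + 289 = 659
d = sqrt(659)
d = 25.671
25.671 units


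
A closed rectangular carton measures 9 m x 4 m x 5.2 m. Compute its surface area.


Shape: rectangular prism
l = 9 m, w = 4 m, h = 5.2 m
Formula: SA = 2(lw + lh + wh)
lw = 36, lh = 46.8, wh = 20.8
lw + lh + wh = 103.6
SA = 2 * 103.6
SA = 207.2
207.2 m^2


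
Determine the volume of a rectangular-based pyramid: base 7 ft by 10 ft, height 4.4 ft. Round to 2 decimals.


Shape: rectangular pyramid
Base: 7 ft x 10 ft, Height h = 4.4 ft
Formula: V = (1/3) * base_area * h
base_area = 7 * 10 = 70
base_area * h = 70 * 4.4 = 308
V = 308 / 3
V = 102.67
102.67 ft^3


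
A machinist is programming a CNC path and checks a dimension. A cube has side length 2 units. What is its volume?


Shape: cube
Side s = 2 units
Formula: V = s^3
V = 2 * 2 * 2
V = 4 * 2
V = 8
8 units^3


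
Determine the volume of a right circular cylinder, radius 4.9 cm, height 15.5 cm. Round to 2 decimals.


Shape: cylinder
Radius r = 4.9 cm, Height h = 15.5 cm
Formula: V = pi * r^2 * h
r^2 = 24.01
V = pi * 24.01 * 15.5
V = 372.155 * pi
V = 1169.16
1169.16 cm^3


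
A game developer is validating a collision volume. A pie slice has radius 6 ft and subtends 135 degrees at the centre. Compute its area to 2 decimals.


Shape: circular sector
Radius r = 6 ft, Angle = 135 degrees
Formula: A = (angle/360) * pi * r^2
r^2 = 36
Fraction of circle = 135/360
A = (135/360) * pi * 36
A = 13.5 * pi
A = 42.41
42.41 ft^2


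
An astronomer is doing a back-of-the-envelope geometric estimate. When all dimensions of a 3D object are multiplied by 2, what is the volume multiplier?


Linear scale factor k = 2
Rule: under a linear scaling by k, volumes scale by k^3.
k^3 = 2 * 2 * 2
k^3 = 4 * 2
k^3 = 8
Volume scales by a factor of 8.
8 (dimensionless)


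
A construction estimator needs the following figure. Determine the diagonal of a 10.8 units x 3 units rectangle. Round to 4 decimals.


Shape: rectangle (diagonal via Pythagoras)
Sides: 10.8 units and 3 units
Formula: d = sqrt(l^2 + w^2)
l^2 = 116.64, w^2 = 9
l^2 + w^2 = 125.64
d = sqrt(125.64)
d = 11.2089
11.2089 units


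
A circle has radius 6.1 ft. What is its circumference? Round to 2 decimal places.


Shape: circle
Radius r = 6.1 ft
Formula: C = 2 * pi * r
C = 2 * pi * 6.1
C = 12.2 * pi
C = 38.33
38.33 ft


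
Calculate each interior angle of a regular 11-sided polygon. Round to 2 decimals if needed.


Shape: regular hendecagon (11 sides)
Formula: interior angle = (n - 2) * 180 / n
(n - 2) = 9
(n - 2) * 180 = 1620
angle = 1620 / 11
angle = 147.27
147.27 degrees


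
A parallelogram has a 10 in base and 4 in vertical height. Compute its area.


Shape: parallelogram
Base b = 10 in, Height h = 4 in
Formula: A = b * h
A = 10 * 4
A = 40
40 in^2


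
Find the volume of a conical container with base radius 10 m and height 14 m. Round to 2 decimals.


Shape: cone
Radius r = 10 m, Height h = 14 m
Formula: V = (1/3) * pi * r^2 * h
r^2 = 100
pi * r^2 * h = pi * 100 * 14 = 1400 * pi
V = 1400 * pi / 3
V = 1466.08
1466.08 m^3


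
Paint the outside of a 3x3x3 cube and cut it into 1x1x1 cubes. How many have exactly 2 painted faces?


Large cube: 3 x 3 x 3, cut into unit cubes.
n = 3, so n - 2 = 1
Cubes with 2 painted faces lie along the edges, excluding corners.
A cube has 12 edges; each contributes (n - 2) = 1 such cubes.
Count = 12 * 1 = 12
12 unit cubes


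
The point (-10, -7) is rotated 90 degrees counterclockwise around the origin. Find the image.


Transformation: rotation about the origin
Original point: (-10, -7)
Rule for 90 deg counterclockwise: (x, y) -> (-y, x)
Apply: (-10, -7) -> (7, -10)
(7, -10)


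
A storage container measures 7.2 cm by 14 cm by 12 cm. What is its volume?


Shape: rectangular prism
l = 7.2 cm, w = 14 cm, h = 12 cm
Formula: V = l * w * h
V = 7.2 * 14 * 12
V = 100.8 * 12
V = 1209.6
1209.6 cm^3


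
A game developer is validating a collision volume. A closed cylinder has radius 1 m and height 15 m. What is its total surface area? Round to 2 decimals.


Shape: closed cylinder
Radius r = 1 m, Height h = 15 m
Formula: SA = 2*pi*r^2 + 2*pi*r*h = 2*pi*r*(r + h)
r + h = 16
2 * r * (r + h) = 2 * 1 * 16 = 32
SA = 32 * pi
SA = 100.53
100.53 m^2


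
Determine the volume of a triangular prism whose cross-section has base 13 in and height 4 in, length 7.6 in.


Shape: triangular prism
Triangle base = 13 in, triangle height = 4 in, prism length L = 7.6 in
Formula: V = (1/2 * b * h_tri) * L
Cross-section area = 0.5 * 13 * 4 = 26
V = 26 * 7.6
V = 197.6
197.6 in^3


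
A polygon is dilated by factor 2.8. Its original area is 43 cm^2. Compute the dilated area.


Linear scale factor k = 2.8
Original area = 43 cm^2
Rule: under a linear scaling by k, areas scale by k^2.
k^2 = 2.8^2 = 7.84
New area = 43 * 7.84
New area = 337.12
337.12 cm^2


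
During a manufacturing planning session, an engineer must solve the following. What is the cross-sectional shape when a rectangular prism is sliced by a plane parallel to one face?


Solid: rectangular prism
Cutting plane: parallel to one face
Visualize the intersection of the plane with the solid's surface.
The boundary of the cut region is a rectangle.
rectangle


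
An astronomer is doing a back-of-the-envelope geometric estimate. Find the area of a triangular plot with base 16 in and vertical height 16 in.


Shape: triangle
Base b = 16 in, Height h = 16 in
Formula: A = (1/2) * b * h
A = 0.5 * 16 * 16
A = 0.5 * 256
A = 128
128 in^2


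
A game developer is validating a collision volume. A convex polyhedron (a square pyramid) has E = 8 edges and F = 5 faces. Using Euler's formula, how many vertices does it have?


Polyhedron: square pyramid
Euler's formula for convex polyhedra: V - E + F = 2
Given: E = 8 edges and F = 5 faces
Solve for V:
V = 2 + E - F = 2 + 8 - 5 = 5
5 vertices


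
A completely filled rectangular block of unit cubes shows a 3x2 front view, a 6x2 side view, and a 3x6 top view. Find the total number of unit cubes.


Orthographic views of a solid rectangular block:
Front view 3 x 2 -> length = 3, height = 2
Side view 6 x 2 -> width = 6, height = 2 (consistent)
Top view 3 x 6 -> confirms length = 3, width = 6
The block is 3 x 6 x 2.
Total unit cubes = 3 * 6 * 2 = 36
36 unit cubes


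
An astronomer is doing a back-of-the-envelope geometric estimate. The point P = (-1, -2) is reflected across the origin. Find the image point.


Transformation: reflection
Original point: (-1, -2)
Rule for reflection through the origin: (x, y) -> (-x, -y)
Apply: (-1, -2) -> (1, 2)
(1, 2)


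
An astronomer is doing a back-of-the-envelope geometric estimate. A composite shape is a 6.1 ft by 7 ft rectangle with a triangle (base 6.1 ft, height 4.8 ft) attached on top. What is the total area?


Composite shape: rectangle + triangle
Rectangle area = 6.1 * 7 = 42.7
Triangle area = 0.5 * 6.1 * 4.8 = 14.64
Total = 42.7 + 14.64
Total = 57.34
57.34 ft^2


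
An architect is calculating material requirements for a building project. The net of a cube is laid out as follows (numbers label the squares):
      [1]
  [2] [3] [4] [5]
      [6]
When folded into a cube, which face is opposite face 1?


Net: cross layout. Take square 3 as the base (bottom).
Fold the four squares in the horizontal row up around 3: 2 -> left, 4 -> right, 5 wraps to the top.
Fold 1 and 6 up from 3: 1 -> back, 6 -> front.
Opposite pairs are therefore: (1, 6), (2, 4), (3, 5).
Face 1 is opposite face 6.
face 6


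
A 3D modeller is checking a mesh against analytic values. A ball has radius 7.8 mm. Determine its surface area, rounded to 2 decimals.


Shape: sphere
Radius r = 7.8 mm
Formula: SA = 4 * pi * r^2
r^2 = 60.84
SA = 4 * pi * 60.84
SA = 243.36 * pi
SA = 764.54
764.54 mm^2


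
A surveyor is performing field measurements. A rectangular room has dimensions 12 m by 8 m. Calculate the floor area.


Shape: rectangle
Length l = 12 m, Width w = 8 m
Formula: A = l * w
A = 12 * 8
A = 96
96 m^2


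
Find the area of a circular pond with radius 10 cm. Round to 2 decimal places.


Shape: circle
Radius r = 10 cm
Formula: A = pi * r^2
r^2 = 10^2 = 100
A = pi * 100
A = 314.16
314.16 cm^2


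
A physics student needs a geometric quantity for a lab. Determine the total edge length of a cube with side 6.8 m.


Shape: cube
Side s = 6.8 m
A cube has 12 edges, all equal.
Formula: total edge length = 12 * s
Total = 12 * 6.8
Total = 81.6
81.6 m


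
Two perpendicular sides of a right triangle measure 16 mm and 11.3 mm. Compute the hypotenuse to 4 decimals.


Shape: right triangle
Legs a = 16 mm, b = 11.3 mm
Formula: c = sqrt(a^2 + b^2)
a^2 = 256, b^2 = 127.69
a^2 + b^2 = 383.69
c = sqrt(383.69)
c = 19.588
19.588 mm


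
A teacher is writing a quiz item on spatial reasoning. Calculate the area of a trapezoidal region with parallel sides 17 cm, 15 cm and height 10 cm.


Shape: trapezoid
Parallel sides a = 17 cm, b = 15 cm; Height h = 10 cm
Formula: A = (a + b) * h / 2
a + b = 17 + 15 = 32
A = 32 * 10 / 2
A = 320 / 2
A = 160
160 cm^2


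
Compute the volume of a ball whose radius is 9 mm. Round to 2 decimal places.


Shape: sphere
Radius r = 9 mm
Formula: V = (4/3) * pi * r^3
r^3 = 729
(4/3) * 729 = 972
V = 972 * pi
V = 3053.63
3053.63 mm^3


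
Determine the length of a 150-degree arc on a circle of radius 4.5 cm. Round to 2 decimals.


Shape: circular arc
Radius r = 4.5 cm, Angle = 150 degrees
Formula: L = (angle/360) * 2 * pi * r
2 * pi * r = 9 * pi
L = (150/360) * 9 * pi
L = 3.75 * pi
L = 11.78
11.78 cm


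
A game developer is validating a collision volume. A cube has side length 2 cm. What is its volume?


Shape: cube
Side s = 2 cm
Formula: V = s^3
V = 2 * 2 * 2
V = 4 * 2
V = 8
8 cm^3


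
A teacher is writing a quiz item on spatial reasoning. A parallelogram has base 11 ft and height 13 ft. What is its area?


Shape: parallelogram
Base b = 11 ft, Height h = 13 ft
Formula: A = b * h
A = 11 * 13
A = 143
143 ft^2


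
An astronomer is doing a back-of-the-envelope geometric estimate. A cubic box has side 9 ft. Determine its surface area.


Shape: cube
Side s = 9 ft
A cube has 6 square faces.
Formula: SA = 6 * s^2
s^2 = 81
SA = 6 * 81
SA = 486
486 ft^2


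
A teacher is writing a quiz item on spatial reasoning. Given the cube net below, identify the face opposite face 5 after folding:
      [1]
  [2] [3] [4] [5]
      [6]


Net: cross layout. Take square 3 as the base (bottom).
Fold the four squares in the horizontal row up around 3: 2 -> left, 4 -> right, 5 wraps to the top.
Fold 1 and 6 up from 3: 1 -> back, 6 -> front.
Opposite pairs are therefore: (1, 6), (2, 4), (3, 5).
Face 5 is opposite face 3.
face 3


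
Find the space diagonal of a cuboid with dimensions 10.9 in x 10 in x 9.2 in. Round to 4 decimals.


Shape: rectangular box (space diagonal)
l = 10.9 in, w = 10 in, h = 9.2 in
Visualize: the diagonal of the base, then a right triangle with that diagonal and the height.
Formula: d = sqrt(l^2 + w^2 + h^2)
l^2 + w^2 + h^2 = 118.81 + 100 + 84.64 = 303.45
d = sqrt(303.45)
d = 17.4198
17.4198 in


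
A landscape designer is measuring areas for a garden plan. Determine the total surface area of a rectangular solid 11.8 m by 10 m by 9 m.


Shape: rectangular prism
l = 11.8 m, w = 10 m, h = 9 m
Formula: SA = 2(lw + lh + wh)
lw = 118, lh = 106.2, wh = 90
lw + lh + wh = 314.2
SA = 2 * 314.2
SA = 628.4
628.4 m^2


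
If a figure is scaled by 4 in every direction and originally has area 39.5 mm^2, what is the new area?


Linear scale factor k = 4
Original area = 39.5 mm^2
Rule: under a linear scaling by k, areas scale by k^2.
k^2 = 4^2 = 16
New area = 39.5 * 16
New area = 632
632 mm^2


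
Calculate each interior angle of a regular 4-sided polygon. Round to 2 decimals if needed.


Shape: regular square (4 sides)
Formula: interior angle = (n - 2) * 180 / n
(n - 2) = 2
(n - 2) * 180 = 360
angle = 360 / 4
angle = 90
90 degrees


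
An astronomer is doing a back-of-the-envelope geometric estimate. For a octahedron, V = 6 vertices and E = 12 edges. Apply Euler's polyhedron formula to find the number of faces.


Polyhedron: octahedron
Euler's formula for convex polyhedra: V - E + F = 2
Given: V = 6 vertices and E = 12 edges
Solve for F:
F = 2 + E - V = 2 + 12 - 6 = 8
8 faces


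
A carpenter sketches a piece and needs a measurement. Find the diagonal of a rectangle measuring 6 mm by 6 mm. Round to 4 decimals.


Shape: rectangle (diagonal via Pythagoras)
Sides: 6 mm and 6 mm
Formula: d = sqrt(l^2 + w^2)
l^2 = 36, w^2 = 36
l^2 + w^2 = 72
d = sqrt(72)
d = 8.4853
8.4853 mm


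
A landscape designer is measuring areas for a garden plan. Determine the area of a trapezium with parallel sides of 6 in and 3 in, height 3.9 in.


Shape: trapezoid
Parallel sides a = 6 in, b = 3 in; Height h = 3.9 in
Formula: A = (a + b) * h / 2
a + b = 6 + 3 = 9
A = 9 * 3.9 / 2
A = 35.1 / 2
A = 17.55
17.55 in^2


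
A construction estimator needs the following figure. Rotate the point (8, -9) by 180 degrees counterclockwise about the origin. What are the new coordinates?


Transformation: rotation about the origin
Original point: (8, -9)
Rule for 180 deg: (x, y) -> (-x, -y)
Apply: (8, -9) -> (-8, 9)
(-8, 9)


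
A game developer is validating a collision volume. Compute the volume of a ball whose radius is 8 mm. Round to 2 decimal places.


Shape: sphere
Radius r = 8 mm
Formula: V = (4/3) * pi * r^3
r^3 = 512
(4/3) * 512 = 682.666667
V = 682.666667 * pi
V = 2144.66
2144.66 mm^3


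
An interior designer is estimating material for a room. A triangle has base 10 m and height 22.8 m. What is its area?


Shape: triangle
Base b = 10 m, Height h = 22.8 m
Formula: A = (1/2) * b * h
A = 0.5 * 10 * 22.8
A = 0.5 * 228
A = 114
114 m^2


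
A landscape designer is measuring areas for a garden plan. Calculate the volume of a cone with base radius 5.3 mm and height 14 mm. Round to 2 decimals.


Shape: cone
Radius r = 5.3 mm, Height h = 14 mm
Formula: V = (1/3) * pi * r^2 * h
r^2 = 28.09
pi * r^2 * h = pi * 28.09 * 14 = 393.26 * pi
V = 393.26 * pi / 3
V = 411.82
411.82 mm^3


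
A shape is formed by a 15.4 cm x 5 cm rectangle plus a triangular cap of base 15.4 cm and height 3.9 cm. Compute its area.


Composite shape: rectangle + triangle
Rectangle area = 15.4 * 5 = 77
Triangle area = 0.5 * 15.4 * 3.9 = 30.03
Total = 77 + 30.03
Total = 107.03
107.03 cm^2


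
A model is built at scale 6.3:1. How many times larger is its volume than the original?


Linear scale factor k = 6.3
Rule: under a linear scaling by k, volumes scale by k^3.
k^3 = 6.3 * 6.3 * 6.3
k^3 = 39.69 * 6.3
k^3 = 250.047
Volume scales by a factor of 250.047.
250.047 (dimensionless)


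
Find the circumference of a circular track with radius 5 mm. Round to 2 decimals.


Shape: circle
Radius r = 5 mm
Formula: C = 2 * pi * r
C = 2 * pi * 5
C = 10 * pi
C = 31.42
31.42 mm


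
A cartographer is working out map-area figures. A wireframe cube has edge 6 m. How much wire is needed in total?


Shape: cube
Side s = 6 m
A cube has 12 edges, all equal.
Formula: total edge length = 12 * s
Total = 12 * 6
Total = 72
72 m


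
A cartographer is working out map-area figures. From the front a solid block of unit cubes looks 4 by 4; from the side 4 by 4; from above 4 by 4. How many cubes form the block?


Orthographic views of a solid rectangular block:
Front view 4 x 4 -> length = 4, height = 4
Side view 4 x 4 -> width = 4, height = 4 (consistent)
Top view 4 x 4 -> confirms length = 4, width = 4
The block is 4 x 4 x 4.
Total unit cubes = 4 * 4 * 4 = 64
64 unit cubes


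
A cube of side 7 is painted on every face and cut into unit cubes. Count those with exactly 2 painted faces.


Large cube: 7 x 7 x 7, cut into unit cubes.
n = 7, so n - 2 = 5
Cubes with 2 painted faces lie along the edges, excluding corners.
A cube has 12 edges; each contributes (n - 2) = 5 such cubes.
Count = 12 * 5 = 60
60 unit cubes


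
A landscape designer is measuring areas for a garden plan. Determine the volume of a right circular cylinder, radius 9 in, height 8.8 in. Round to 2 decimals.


Shape: cylinder
Radius r = 9 in, Height h = 8.8 in
Formula: V = pi * r^2 * h
r^2 = 81
V = pi * 81 * 8.8
V = 712.8 * pi
V = 2239.33
2239.33 in^3


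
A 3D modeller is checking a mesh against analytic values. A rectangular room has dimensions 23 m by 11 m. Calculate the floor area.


Shape: rectangle
Length l = 23 m, Width w = 11 m
Formula: A = l * w
A = 23 * 11
A = 253
253 m^2


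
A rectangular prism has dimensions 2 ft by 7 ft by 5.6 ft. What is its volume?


Shape: rectangular prism
l = 2 ft, w = 7 ft, h = 5.6 ft
Formula: V = l * w * h
V = 2 * 7 * 5.6
V = 14 * 5.6
V = 78.4
78.4 ft^3


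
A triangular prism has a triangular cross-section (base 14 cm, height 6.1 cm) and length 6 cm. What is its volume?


Shape: triangular prism
Triangle base = 14 cm, triangle height = 6.1 cm, prism length L = 6 cm
Formula: V = (1/2 * b * h_tri) * L
Cross-section area = 0.5 * 14 * 6.1 = 42.7
V = 42.7 * 6
V = 256.2
256.2 cm^3


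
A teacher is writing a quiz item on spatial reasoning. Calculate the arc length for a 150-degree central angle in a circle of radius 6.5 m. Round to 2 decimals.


Shape: circular arc
Radius r = 6.5 m, Angle = 150 degrees
Formula: L = (angle/360) * 2 * pi * r
2 * pi * r = 13 * pi
L = (150/360) * 13 * pi
L = 5.416667 * pi
L = 17.02
17.02 m


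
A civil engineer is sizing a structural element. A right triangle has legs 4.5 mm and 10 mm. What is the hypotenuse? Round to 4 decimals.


Shape: right triangle
Legs a = 4.5 mm, b = 10 mm
Formula: c = sqrt(a^2 + b^2)
a^2 = 20.25, b^2 = 100
a^2 + b^2 = 120.25
c = sqrt(120.25)
c = 10.9659
10.9659 mm


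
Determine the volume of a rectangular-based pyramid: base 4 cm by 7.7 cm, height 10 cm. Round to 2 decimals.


Shape: rectangular pyramid
Base: 4 cm x 7.7 cm, Height h = 10 cm
Formula: V = (1/3) * base_area * h
base_area = 4 * 7.7 = 30.8
base_area * h = 30.8 * 10 = 308
V = 308 / 3
V = 102.67
102.67 cm^3


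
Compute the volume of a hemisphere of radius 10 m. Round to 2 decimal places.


Shape: hemisphere (half of a sphere)
Radius r = 10 m
Formula: V = (1/2) * (4/3) * pi * r^3 = (2/3) * pi * r^3
r^3 = 1000
(2/3) * 1000 = 666.666667
V = 666.666667 * pi
V = 2094.4
2094.4 m^3


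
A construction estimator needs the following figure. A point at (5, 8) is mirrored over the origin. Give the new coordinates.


Transformation: reflection
Original point: (5, 8)
Rule for reflection through the origin: (x, y) -> (-x, -y)
Apply: (5, 8) -> (-5, -8)
(-5, -8)


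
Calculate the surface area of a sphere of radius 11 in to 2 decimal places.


Shape: sphere
Radius r = 11 in
Formula: SA = 4 * pi * r^2
r^2 = 121
SA = 4 * pi * 121
SA = 484 * pi
SA = 1520.53
1520.53 in^2


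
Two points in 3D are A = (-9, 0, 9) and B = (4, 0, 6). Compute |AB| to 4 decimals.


3D distance between two points
P1 = (-9, 0, 9), P2 = (4, 0, 6)
Formula: d = sqrt((x2-x1)^2 + (y2-y1)^2 + (z2-z1)^2)
dx = 4 - -9 = 13
dy = 0 - 0 = 0
dz = 6 - 9 = -3
dx^2 + dy^2 + dz^2 = 169 + 0 + 9 = 178
d = sqrt(178)
d = 13.3417
13.3417 units


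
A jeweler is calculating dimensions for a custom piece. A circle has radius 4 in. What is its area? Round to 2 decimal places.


Shape: circle
Radius r = 4 in
Formula: A = pi * r^2
r^2 = 4^2 = 16
A = pi * 16
A = 50.27
50.27 in^2


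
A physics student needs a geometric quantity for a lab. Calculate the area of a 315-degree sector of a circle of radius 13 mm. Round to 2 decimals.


Shape: circular sector
Radius r = 13 mm, Angle = 315 degrees
Formula: A = (angle/360) * pi * r^2
r^2 = 169
Fraction of circle = 315/360
A = (315/360) * pi * 169
A = 147.875 * pi
A = 464.56
464.56 mm^2


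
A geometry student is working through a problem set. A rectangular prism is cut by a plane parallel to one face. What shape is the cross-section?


Solid: rectangular prism
Cutting plane: parallel to one face
Visualize the intersection of the plane with the solid's surface.
The boundary of the cut region is a rectangle.
rectangle
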